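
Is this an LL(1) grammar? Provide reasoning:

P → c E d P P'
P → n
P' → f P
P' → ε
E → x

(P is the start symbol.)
Relevant sets:
  FOLLOW(P') = { $, 'f' }

For P:
  PREDICT(P → c E d P P') = { 'c' }
  PREDICT(P → n) = { 'n' }
For P':
  PREDICT(P' → f P) = { 'f' }
  PREDICT(P' → ε) = { $, 'f' }
E has a single production, so nothing to check there.

Conflict found: Predict set conflict for P': { 'f' }
The grammar is NOT LL(1).

Answer: No. Predict set conflict for P': { 'f' }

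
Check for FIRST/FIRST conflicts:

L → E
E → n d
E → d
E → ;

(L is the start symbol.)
No FIRST/FIRST conflicts.

A FIRST/FIRST conflict occurs when two productions N → α and N → β for the same non-terminal have FIRST(α) ∩ FIRST(β) ≠ ∅ (with ε ∈ FIRST of a nullable right-hand side, so two nullable alternatives also conflict).

Productions for E:
  E → n d: FIRST = { 'n' }
  E → d: FIRST = { 'd' }
  E → ;: FIRST = { ';' }
L has only one production, so no FIRST/FIRST conflict is possible there.

All alternatives of each non-terminal have pairwise disjoint FIRST sets.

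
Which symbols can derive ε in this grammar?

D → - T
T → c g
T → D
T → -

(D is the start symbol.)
A non-terminal is nullable if it can derive ε (the empty string): either it has an ε-production, or it has a production whose right-hand side consists entirely of nullable non-terminals.

There are no ε-productions, so no non-terminal can derive ε.
No non-terminals are nullable.

Answer: None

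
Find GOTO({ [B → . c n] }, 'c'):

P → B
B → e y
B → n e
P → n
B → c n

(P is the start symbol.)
GOTO(I, 'c') = CLOSURE({ [A → αX.β] : [A → α.Xβ] ∈ I, X = 'c' })

Items with dot before 'c', with the dot advanced:
  [B → . c n] → [B → c . n]
Closure adds nothing (no advanced item has the dot before a non-terminal).

GOTO = { [B → c . n] }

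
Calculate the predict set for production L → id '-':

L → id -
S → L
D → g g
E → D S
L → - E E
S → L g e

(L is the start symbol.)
PREDICT(L → id '-') = (FIRST(RHS) \ {ε}) ∪ (FOLLOW(L) if ε ∈ FIRST(RHS), i.e. RHS ⇒* ε)
FIRST(id '-') = { 'id' }
ε ∉ FIRST(id '-'), so FOLLOW(L) is not added.
PREDICT(L → id '-') = { 'id' }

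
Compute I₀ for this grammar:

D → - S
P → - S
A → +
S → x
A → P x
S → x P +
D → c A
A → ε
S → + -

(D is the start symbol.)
{ [D → . - S], [D → . c A], [D' → . D] }

First, augment the grammar with D' → D
I₀ = CLOSURE({ [D' → . D] }):
  [D' → . D] has the dot before D: add [D → . - S], [D → . c A]
No further items can be added.

I₀ = { [D → . - S], [D → . c A], [D' → . D] }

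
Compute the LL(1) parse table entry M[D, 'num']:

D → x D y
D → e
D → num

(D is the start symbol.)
To find M[D, 'num'], we find productions for D where 'num' is in the predict set (PREDICT(N → α) = (FIRST(α) \ {ε}) ∪ (FOLLOW(N) if α ⇒* ε)).

D → x D y: PREDICT = { 'x' }
D → e: PREDICT = { 'e' }
D → num: PREDICT = { 'num' }
  'num' is in predict set, so this production goes in M[D, 'num']

M[D, 'num'] = D → num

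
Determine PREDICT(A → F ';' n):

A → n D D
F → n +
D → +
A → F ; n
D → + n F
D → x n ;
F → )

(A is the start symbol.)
PREDICT(A → F ';' n) = (FIRST(RHS) \ {ε}) ∪ (FOLLOW(A) if ε ∈ FIRST(RHS), i.e. RHS ⇒* ε)
FIRST(F) = { ')', 'n' }
FIRST(F ';' n) = { ')', 'n' }
ε ∉ FIRST(F ';' n), so FOLLOW(A) is not added.
PREDICT(A → F ';' n) = { ')', 'n' }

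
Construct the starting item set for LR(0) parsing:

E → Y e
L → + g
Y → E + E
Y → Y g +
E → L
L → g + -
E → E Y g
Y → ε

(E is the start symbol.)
{ [E → . E Y g], [E → . L], [E → . Y e], [E' → . E], [L → . + g], [L → . g + -], [Y → . E + E], [Y → . Y g +], [Y → .] }

First, augment the grammar with E' → E
I₀ = CLOSURE({ [E' → . E] }):
  [E' → . E] has the dot before E: add [E → . Y e], [E → . L], [E → . E Y g]
  [E → . Y e] has the dot before Y: add [Y → . E + E], [Y → . Y g +], [Y → .]
  [E → . L] has the dot before L: add [L → . + g], [L → . g + -]
No further items can be added.

I₀ = { [E → . E Y g], [E → . L], [E → . Y e], [E' → . E], [L → . + g], [L → . g + -], [Y → . E + E], [Y → . Y g +], [Y → .] }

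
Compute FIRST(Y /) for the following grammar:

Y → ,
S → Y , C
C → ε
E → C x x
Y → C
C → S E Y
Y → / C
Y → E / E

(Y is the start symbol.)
{ ',', '/', 'x' }

FIRST sets of the non-terminals involved (from the grammar, by fixed-point iteration):
  FIRST(Y) = { ',', '/', 'x', ε }

To compute FIRST(Y /), process the symbols left to right:
Symbol Y is a non-terminal. Add FIRST(Y) \ {ε} = { ',', '/', 'x' }
Y is nullable (ε ∈ FIRST(Y)), continue to the next symbol.
Symbol / is a terminal. Add '/' and stop.
FIRST(Y /) = { ',', '/', 'x' }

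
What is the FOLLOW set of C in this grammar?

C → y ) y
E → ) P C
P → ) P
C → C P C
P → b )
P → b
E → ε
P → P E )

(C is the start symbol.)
{ $, ')', 'b' }

C is the start symbol, so $ ∈ FOLLOW(C).
In E → ) P C: C is at the end, add FOLLOW(E)
In C → C P C: C is followed by P C, add FIRST(P C) \ {ε} = { ')', 'b' }
In C → C P C: C is at the end; this adds FOLLOW(C) to itself — nothing new

The FOLLOW sets referred to above (computed the same way, to a fixed point):
  FOLLOW(E) = { ')' }

Taking the union: FOLLOW(C) = { $, ')', 'b' }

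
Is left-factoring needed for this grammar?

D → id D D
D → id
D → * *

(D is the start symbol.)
Left-factoring is needed when two productions for the same non-terminal
share a common prefix on the right-hand side.

Productions for D:
  D → id D D
  D → id
  D → * *

Found common prefix 'id' in productions for D

Answer: Yes, D has productions with common prefix 'id'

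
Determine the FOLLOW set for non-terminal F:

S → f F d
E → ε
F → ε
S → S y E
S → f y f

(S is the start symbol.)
{ 'd' }

In S → f F d: F is followed by d, add FIRST(d) \ {ε} = { 'd' }

Taking the union: FOLLOW(F) = { 'd' }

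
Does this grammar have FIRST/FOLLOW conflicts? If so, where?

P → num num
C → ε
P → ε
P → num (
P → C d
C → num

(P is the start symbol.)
Nullable non-terminals: C, P.
FIRST sets used below: FIRST(C) = { 'num', ε }

C: nullable alternative(s) C → ε; FOLLOW(C) = { 'd' }
  C → ε: FIRST \ {ε} = { } — this is the only nullable alternative, skip
  C → num: FIRST \ {ε} = { 'num' } — disjoint from FOLLOW(C)

P: nullable alternative(s) P → ε; FOLLOW(P) = { $ }
  P → num num: FIRST \ {ε} = { 'num' } — disjoint from FOLLOW(P)
  P → ε: FIRST \ {ε} = { } — this is the only nullable alternative, skip
  P → num (: FIRST \ {ε} = { 'num' } — disjoint from FOLLOW(P)
  P → C d: FIRST \ {ε} = { 'd', 'num' } — disjoint from FOLLOW(P)

No FIRST/FOLLOW conflicts found.

Answer: No FIRST/FOLLOW conflicts.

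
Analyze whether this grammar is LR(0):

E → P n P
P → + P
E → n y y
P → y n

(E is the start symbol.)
Yes, the grammar is LR(0)

Augment with E' → E and build the canonical LR(0) collection (I0 = CLOSURE({[E' → . E]}), then GOTO on every symbol after a dot until no new states appear). It has 12 states:
  I0: { [E → . P n P], [E → . n y y], [E' → . E], [P → . + P], [P → . y n] }  — shift
  I1: { [P → + . P], [P → . + P], [P → . y n] }  — shift
  I2: { [E' → E .] }  — accept
  I3: { [E → P . n P] }  — shift
  I4: { [E → n . y y] }  — shift
  I5: { [P → y . n] }  — shift
  I6: { [P → y n .] }  — reduce
  I7: { [E → n y . y] }  — shift
  I8: { [E → n y y .] }  — reduce
  I9: { [E → P n . P], [P → . + P], [P → . y n] }  — shift
  I10: { [E → P n P .] }  — reduce
  I11: { [P → + P .] }  — reduce

Every state is either a pure shift/goto state or contains exactly one complete item and nothing to shift — no conflicts. The grammar is LR(0).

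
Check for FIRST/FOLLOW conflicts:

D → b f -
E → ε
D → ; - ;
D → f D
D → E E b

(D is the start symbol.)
No FIRST/FOLLOW conflicts.

A FIRST/FOLLOW conflict occurs when a non-terminal N has a nullable alternative N → β (β ⇒* ε) and another alternative N → α with FIRST(α) ∩ FOLLOW(N) ≠ ∅: on such a lookahead the parser cannot decide between expanding α and letting N vanish via β.

Nullable non-terminals: E.
E has a nullable alternative but only one production, so nothing to check.

D has no nullable alternative, so no FIRST/FOLLOW check is needed there.

No FIRST/FOLLOW conflicts found.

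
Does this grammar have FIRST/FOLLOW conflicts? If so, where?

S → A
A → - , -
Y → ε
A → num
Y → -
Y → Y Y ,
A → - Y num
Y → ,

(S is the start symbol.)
Yes. Y → '-' with FOLLOW(Y) on { '-' }; Y → Y Y ',' with FOLLOW(Y) on { ',', '-' }; Y → ',' with FOLLOW(Y) on { ',' }

A FIRST/FOLLOW conflict occurs when a non-terminal N has a nullable alternative N → β (β ⇒* ε) and another alternative N → α with FIRST(α) ∩ FOLLOW(N) ≠ ∅: on such a lookahead the parser cannot decide between expanding α and letting N vanish via β.

Nullable non-terminals: Y.
FIRST sets used below: FIRST(Y) = { ',', '-', ε }

Y: nullable alternative(s) Y → ε; FOLLOW(Y) = { ',', '-', 'num' }
  Y → ε: FIRST \ {ε} = { } — this is the only nullable alternative, skip
  Y → -: FIRST \ {ε} = { '-' } — overlaps FOLLOW(Y) on { '-' }: CONFLICT
  Y → Y Y ,: FIRST \ {ε} = { ',', '-' } — overlaps FOLLOW(Y) on { ',', '-' }: CONFLICT
  Y → ,: FIRST \ {ε} = { ',' } — overlaps FOLLOW(Y) on { ',' }: CONFLICT

A, S have no nullable alternative, so no FIRST/FOLLOW check is needed there.

So the grammar has 3 FIRST/FOLLOW conflicts (marked CONFLICT above).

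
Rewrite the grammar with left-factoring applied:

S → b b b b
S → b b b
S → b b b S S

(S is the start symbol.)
S → b b b S'
S' → b
S' → ε
S' → S S

Left-factoring transforms A → αβ₁ | αβ₂ into A → αA' and A' → β₁ | β₂
(α is the longest common prefix among the alternatives). Repeat until
no nonterminal has two alternatives with a common prefix.

Round 1: S has alternatives sharing prefix 'b b b'. Introduce S': S → b b b S'
  Add: S' → b
  Add: S' → ε
  Add: S' → S S

No remaining common prefixes — done.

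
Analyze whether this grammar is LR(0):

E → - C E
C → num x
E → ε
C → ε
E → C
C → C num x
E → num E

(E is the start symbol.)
No. Shift-reduce conflict between [C → .] and [C → . num x]

A grammar is LR(0) if no state in the canonical LR(0) collection has:
  - both a shift item (dot before a terminal) and a complete item (shift-reduce conflict), or
  - two or more complete items (reduce-reduce conflict; the accept item [E' → E .] counts as a complete item here).

Augment with E' → E and build the canonical LR(0) collection (I0 = CLOSURE({[E' → . E]}), then GOTO on every symbol after a dot until no new states appear). It has 14 states:
  I0: { [C → . C num x], [C → . num x], [C → .], [E → . - C E], [E → . C], [E → . num E], [E → .], [E' → . E] }  — shift, 2 reduces
  I1: { [C → . C num x], [C → . num x], [C → .], [E → - . C E] }  — shift, reduce
  I2: { [C → C . num x], [E → C .] }  — shift, reduce
  I3: { [E' → E .] }  — accept
  I4: { [C → . C num x], [C → . num x], [C → .], [C → num . x], [E → . - C E], [E → . C], [E → . num E], [E → .], [E → num . E] }  — shift, 2 reduces
  I5: { [E → num E .] }  — reduce
  I6: { [C → num x .] }  — reduce
  I7: { [C → C num . x] }  — shift
  I8: { [C → C num x .] }  — reduce
  I9: { [C → . C num x], [C → . num x], [C → .], [C → C . num x], [E → - C . E], [E → . - C E], [E → . C], [E → . num E], [E → .] }  — shift, 2 reduces
  I10: { [C → num . x] }  — shift
  I11: { [E → - C E .] }  — reduce
  I12: { [C → . C num x], [C → . num x], [C → .], [C → C num . x], [C → num . x], [E → . - C E], [E → . C], [E → . num E], [E → .], [E → num . E] }  — shift, 2 reduces
  I13: { [C → C num x .], [C → num x .] }  — 2 reduces

Conflict in state I0:
  Shift-reduce conflict between [C → .] and [C → . num x]
So the grammar is NOT LR(0).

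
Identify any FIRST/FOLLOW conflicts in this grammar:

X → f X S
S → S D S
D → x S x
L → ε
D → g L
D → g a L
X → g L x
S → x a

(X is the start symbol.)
A FIRST/FOLLOW conflict occurs when a non-terminal N has a nullable alternative N → β (β ⇒* ε) and another alternative N → α with FIRST(α) ∩ FOLLOW(N) ≠ ∅: on such a lookahead the parser cannot decide between expanding α and letting N vanish via β.

Nullable non-terminals: L.
L has a nullable alternative but only one production, so nothing to check.

D, S, X have no nullable alternative, so no FIRST/FOLLOW check is needed there.

No FIRST/FOLLOW conflicts found.

Answer: No FIRST/FOLLOW conflicts.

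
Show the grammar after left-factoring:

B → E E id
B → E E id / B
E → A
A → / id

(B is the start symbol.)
Left-factoring transforms A → αβ₁ | αβ₂ into A → αA' and A' → β₁ | β₂
(α is the longest common prefix among the alternatives). Repeat until
no nonterminal has two alternatives with a common prefix.

Round 1: B has alternatives sharing prefix 'E E id'. Introduce B': B → E E id B'
  Add: B' → ε
  Add: B' → / B

No remaining common prefixes — done.

Resulting grammar:
B → E E id B'
B' → ε
B' → / B
E → A
A → / id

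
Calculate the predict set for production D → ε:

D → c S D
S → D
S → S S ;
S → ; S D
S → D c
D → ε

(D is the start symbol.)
PREDICT(D → ε) = (FIRST(RHS) \ {ε}) ∪ (FOLLOW(D) if ε ∈ FIRST(RHS), i.e. RHS ⇒* ε)
The right-hand side is ε (FIRST(ε) = { ε }), so the predict set is FOLLOW(D) = { $, ';', 'c' }
PREDICT(D → ε) = { $, ';', 'c' }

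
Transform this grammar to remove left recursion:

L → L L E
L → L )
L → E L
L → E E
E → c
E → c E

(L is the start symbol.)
L is directly left-recursive. The standard transformation for
  A → A α₁ | ... | A α_m | β₁ | ... | β_n
is
  A  → β₁ A' | ... | β_n A'
  A' → α₁ A' | ... | α_m A' | ε

L → E L becomes L → E L L'
L → E E becomes L → E E L'
L → L L E becomes L' → L E L'
L → L ) becomes L' → ) L'
Add L' → ε

Productions for other non-terminals are unchanged:
  E → c
  E → c E

Resulting grammar:
L → E L L'
L → E E L'
L' → L E L'
L' → ) L'
L' → ε
E → c
E → c E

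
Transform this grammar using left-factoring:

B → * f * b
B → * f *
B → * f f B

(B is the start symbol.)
B → * f B'
B' → * B''
B'' → b
B'' → ε
B' → f B

Left-factoring transforms A → αβ₁ | αβ₂ into A → αA' and A' → β₁ | β₂
(α is the longest common prefix among the alternatives). Repeat until
no nonterminal has two alternatives with a common prefix.

Round 1: B has alternatives sharing prefix '* f'. Introduce B': B → * f B'
  Add: B' → * b
  Add: B' → *
  Add: B' → f B

Round 2: B' has alternatives sharing prefix '*'. Introduce B'': B' → * B''
  Add: B'' → b
  Add: B'' → ε

No remaining common prefixes — done.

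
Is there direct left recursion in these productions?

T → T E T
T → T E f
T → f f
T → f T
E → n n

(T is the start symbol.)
Yes, T is left-recursive

Direct left recursion occurs when N → N α for some non-terminal N (the right-hand side begins with the left-hand side itself).

T → T E T: LEFT RECURSIVE (starts with T)
T → T E f: LEFT RECURSIVE (starts with T)
T → f f: starts with f
T → f T: starts with f
E → n n: starts with n

The grammar has direct left recursion on: T.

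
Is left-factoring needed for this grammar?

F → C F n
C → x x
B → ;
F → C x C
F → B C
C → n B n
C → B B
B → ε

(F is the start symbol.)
Left-factoring is needed when two productions for the same non-terminal
share a common prefix on the right-hand side.

Productions for F:
  F → C F n
  F → C x C
  F → B C
Productions for C:
  C → x x
  C → n B n
  C → B B
Productions for B:
  B → ;
  B → ε

Found common prefix 'C' in productions for F

Answer: Yes, F has productions with common prefix 'C'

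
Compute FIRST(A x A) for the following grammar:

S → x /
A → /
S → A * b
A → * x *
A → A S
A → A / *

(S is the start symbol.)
FIRST sets of the non-terminals involved (from the grammar, by fixed-point iteration):
  FIRST(A) = { '*', '/' }

To compute FIRST(A x A), process the symbols left to right:
Symbol A is a non-terminal. Add FIRST(A) \ {ε} = { '*', '/' }
A is not nullable (ε ∉ FIRST(A)), so stop here.
FIRST(A x A) = { '*', '/' }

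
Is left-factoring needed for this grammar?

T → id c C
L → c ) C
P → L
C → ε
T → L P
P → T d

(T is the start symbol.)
Left-factoring is needed when two productions for the same non-terminal
share a common prefix on the right-hand side.

Productions for T:
  T → id c C
  T → L P
Productions for P:
  P → L
  P → T d

No common prefixes found.

Answer: No, left-factoring is not needed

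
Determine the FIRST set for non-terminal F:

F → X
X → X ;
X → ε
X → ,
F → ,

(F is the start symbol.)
FIRST sets of the other non-terminals involved (by the same procedure, iterated to a fixed point):
  FIRST(X) = { ',', ';', ε }

From F → X:
  - X is a non-terminal: add FIRST(X) \ {ε} = { ',', ';' }
    X is nullable and nothing follows, so the whole right-hand side can vanish: ε ∈ FIRST(F)
From F → ,:
  - ',' is a terminal: add ',' and stop

Collecting: FIRST(F) = { ',', ';', ε }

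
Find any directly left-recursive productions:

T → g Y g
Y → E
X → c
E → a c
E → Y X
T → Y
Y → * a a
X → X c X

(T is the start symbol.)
Direct left recursion occurs when N → N α for some non-terminal N (the right-hand side begins with the left-hand side itself).

T → g Y g: starts with g
Y → E: starts with E
X → c: starts with c
E → a c: starts with a
E → Y X: starts with Y
T → Y: starts with Y
Y → * a a: starts with '*'
X → X c X: LEFT RECURSIVE (starts with X)

The grammar has direct left recursion on: X.

Answer: Yes, X is left-recursive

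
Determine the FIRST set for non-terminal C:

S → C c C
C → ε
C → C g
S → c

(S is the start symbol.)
{ 'g', ε }

From C → ε:
  - ε-production, so ε ∈ FIRST(C)
From C → C g:
  - C is the symbol being defined: contributes nothing new
    C is nullable, so continue to the next symbol
  - g is a terminal: add 'g' and stop

Collecting: FIRST(C) = { 'g', ε }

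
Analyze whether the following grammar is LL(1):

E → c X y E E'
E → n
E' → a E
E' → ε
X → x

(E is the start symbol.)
A grammar is LL(1) if for each non-terminal N with multiple productions, the predict sets of those productions are pairwise disjoint, where PREDICT(N → α) = (FIRST(α) \ {ε}) ∪ (FOLLOW(N) if α ⇒* ε).

Relevant sets:
  FOLLOW(E') = { $, 'a' }

For E:
  PREDICT(E → c X y E E') = { 'c' }
  PREDICT(E → n) = { 'n' }
For E':
  PREDICT(E' → a E) = { 'a' }
  PREDICT(E' → ε) = { $, 'a' }
X has a single production, so nothing to check there.

Conflict found: Predict set conflict for E': { 'a' }
The grammar is NOT LL(1).

Answer: No. Predict set conflict for E': { 'a' }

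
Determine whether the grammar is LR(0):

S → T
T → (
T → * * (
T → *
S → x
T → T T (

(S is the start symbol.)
A grammar is LR(0) if no state in the canonical LR(0) collection has:
  - both a shift item (dot before a terminal) and a complete item (shift-reduce conflict), or
  - two or more complete items (reduce-reduce conflict; the accept item [S' → S .] counts as a complete item here).

Augment with S' → S and build the canonical LR(0) collection (I0 = CLOSURE({[S' → . S]}), then GOTO on every symbol after a dot until no new states appear). It has 10 states:
  I0: { [S → . T], [S → . x], [S' → . S], [T → . (], [T → . * * (], [T → . *], [T → . T T (] }  — shift
  I1: { [T → ( .] }  — reduce
  I2: { [T → * . * (], [T → * .] }  — shift, reduce
  I3: { [S' → S .] }  — accept
  I4: { [S → T .], [T → . (], [T → . * * (], [T → . *], [T → . T T (], [T → T . T (] }  — shift, reduce
  I5: { [S → x .] }  — reduce
  I6: { [T → . (], [T → . * * (], [T → . *], [T → . T T (], [T → T . T (], [T → T T . (] }  — shift
  I7: { [T → ( .], [T → T T ( .] }  — 2 reduces
  I8: { [T → * * . (] }  — shift
  I9: { [T → * * ( .] }  — reduce

Conflict in state I2:
  Shift-reduce conflict between [T → * .] and [T → * . * (]
So the grammar is NOT LR(0).

Answer: No. Shift-reduce conflict between [T → * .] and [T → * . * (]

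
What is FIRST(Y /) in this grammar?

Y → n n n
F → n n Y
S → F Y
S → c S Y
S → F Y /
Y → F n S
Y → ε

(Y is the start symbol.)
FIRST sets of the non-terminals involved (from the grammar, by fixed-point iteration):
  FIRST(Y) = { 'n', ε }

To compute FIRST(Y /), process the symbols left to right:
Symbol Y is a non-terminal. Add FIRST(Y) \ {ε} = { 'n' }
Y is nullable (ε ∈ FIRST(Y)), continue to the next symbol.
Symbol / is a terminal. Add '/' and stop.
FIRST(Y /) = { '/', 'n' }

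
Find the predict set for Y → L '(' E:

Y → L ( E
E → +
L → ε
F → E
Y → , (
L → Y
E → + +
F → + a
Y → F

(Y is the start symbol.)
PREDICT(Y → L '(' E) = (FIRST(RHS) \ {ε}) ∪ (FOLLOW(Y) if ε ∈ FIRST(RHS), i.e. RHS ⇒* ε)
FIRST(L) = { '(', '+', ',', ε }
FIRST(L '(' E) = { '(', '+', ',' }
ε ∉ FIRST(L '(' E), so FOLLOW(Y) is not added.
PREDICT(Y → L '(' E) = { '(', '+', ',' }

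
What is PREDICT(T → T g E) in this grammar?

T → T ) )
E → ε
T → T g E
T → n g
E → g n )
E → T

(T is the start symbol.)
{ 'n' }

PREDICT(T → T g E) = (FIRST(RHS) \ {ε}) ∪ (FOLLOW(T) if ε ∈ FIRST(RHS), i.e. RHS ⇒* ε)
FIRST(T) = { 'n' }
FIRST(T g E) = { 'n' }
ε ∉ FIRST(T g E), so FOLLOW(T) is not added.
PREDICT(T → T g E) = { 'n' }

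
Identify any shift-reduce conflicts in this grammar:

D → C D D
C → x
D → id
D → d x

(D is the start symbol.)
Augment with D' → D and build the canonical LR(0) collection (I0 = CLOSURE({[D' → . D]}), then GOTO on every symbol after a dot until no new states appear). It has 9 states:
  I0: { [C → . x], [D → . C D D], [D → . d x], [D → . id], [D' → . D] }  — shift
  I1: { [C → . x], [D → . C D D], [D → . d x], [D → . id], [D → C . D D] }  — shift
  I2: { [D' → D .] }  — accept
  I3: { [D → d . x] }  — shift
  I4: { [D → id .] }  — reduce
  I5: { [C → x .] }  — reduce
  I6: { [D → d x .] }  — reduce
  I7: { [C → . x], [D → . C D D], [D → . d x], [D → . id], [D → C D . D] }  — shift
  I8: { [D → C D D .] }  — reduce

No state contains both a complete item and a shift item.

Answer: No shift-reduce conflicts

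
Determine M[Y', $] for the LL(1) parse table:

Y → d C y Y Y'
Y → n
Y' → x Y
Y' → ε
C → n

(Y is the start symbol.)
Y' → ε

To find M[Y', $], we find productions for Y' where $ is in the predict set (PREDICT(N → α) = (FIRST(α) \ {ε}) ∪ (FOLLOW(N) if α ⇒* ε)).

Relevant sets:
  FOLLOW(Y') = { $, 'x' }

Y' → x Y: PREDICT = { 'x' }
Y' → ε: PREDICT = { $, 'x' }
  $ is in predict set, so this production goes in M[Y', $]

M[Y', $] = Y' → ε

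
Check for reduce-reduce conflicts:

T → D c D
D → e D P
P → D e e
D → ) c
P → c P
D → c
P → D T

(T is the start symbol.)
A reduce-reduce conflict occurs when an LR(0) state has two complete items [A → α .] and [B → β .] — both call for a reduction, and with no lookahead the parser cannot choose between them.

Augment with T' → T and build the canonical LR(0) collection (I0 = CLOSURE({[T' → . T]}), then GOTO on every symbol after a dot until no new states appear). It has 17 states:
  I0: { [D → . ) c], [D → . c], [D → . e D P], [T → . D c D], [T' → . T] }  — shift
  I1: { [D → ) . c] }  — shift
  I2: { [T → D . c D] }  — shift
  I3: { [T' → T .] }  — accept
  I4: { [D → c .] }  — reduce
  I5: { [D → . ) c], [D → . c], [D → . e D P], [D → e . D P] }  — shift
  I6: { [D → . ) c], [D → . c], [D → . e D P], [D → e D . P], [P → . D T], [P → . D e e], [P → . c P] }  — shift
  I7: { [D → . ) c], [D → . c], [D → . e D P], [P → D . T], [P → D . e e], [T → . D c D] }  — shift
  I8: { [D → e D P .] }  — reduce
  I9: { [D → . ) c], [D → . c], [D → . e D P], [D → c .], [P → . D T], [P → . D e e], [P → . c P], [P → c . P] }  — shift, reduce
  I10: { [P → c P .] }  — reduce
  I11: { [P → D T .] }  — reduce
  I12: { [D → . ) c], [D → . c], [D → . e D P], [D → e . D P], [P → D e . e] }  — shift
  I13: { [D → . ) c], [D → . c], [D → . e D P], [D → e . D P], [P → D e e .] }  — shift, reduce
  I14: { [D → . ) c], [D → . c], [D → . e D P], [T → D c . D] }  — shift
  I15: { [T → D c D .] }  — reduce
  I16: { [D → ) c .] }  — reduce

No state contains more than one complete item.

Answer: No reduce-reduce conflicts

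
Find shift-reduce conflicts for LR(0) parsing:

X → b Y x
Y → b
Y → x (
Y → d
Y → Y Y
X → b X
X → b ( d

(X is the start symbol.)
Yes — I6: [Y → b .] vs [X → . b ( d]; I10: [Y → Y Y .] vs [Y → . b]; I12: [X → b Y x .] vs [Y → x . (]

A shift-reduce conflict occurs when an LR(0) state has both:
  - a complete (reduce) item [A → α .] (dot at the end), and
  - a shift item [B → β . c γ] (dot before a terminal).

Augment with X' → X and build the canonical LR(0) collection (I0 = CLOSURE({[X' → . X]}), then GOTO on every symbol after a dot until no new states appear). It has 14 states:
  I0: { [X → . b ( d], [X → . b X], [X → . b Y x], [X' → . X] }  — shift
  I1: { [X' → X .] }  — accept
  I2: { [X → . b ( d], [X → . b X], [X → . b Y x], [X → b . ( d], [X → b . X], [X → b . Y x], [Y → . Y Y], [Y → . b], [Y → . d], [Y → . x (] }  — shift
  I3: { [X → b ( . d] }  — shift
  I4: { [X → b X .] }  — reduce
  I5: { [X → b Y . x], [Y → . Y Y], [Y → . b], [Y → . d], [Y → . x (], [Y → Y . Y] }  — shift
  I6: { [X → . b ( d], [X → . b X], [X → . b Y x], [X → b . ( d], [X → b . X], [X → b . Y x], [Y → . Y Y], [Y → . b], [Y → . d], [Y → . x (], [Y → b .] }  — shift, reduce
  I7: { [Y → d .] }  — reduce
  I8: { [Y → x . (] }  — shift
  I9: { [Y → x ( .] }  — reduce
  I10: { [Y → . Y Y], [Y → . b], [Y → . d], [Y → . x (], [Y → Y . Y], [Y → Y Y .] }  — shift, reduce
  I11: { [Y → b .] }  — reduce
  I12: { [X → b Y x .], [Y → x . (] }  — shift, reduce
  I13: { [X → b ( d .] }  — reduce

I6 contains reduce item [Y → b .] and shift items [X → . b ( d], [X → b . ( d], [X → . b X], [X → . b Y x], [Y → . b], [Y → . d], [Y → . x (] — shift-reduce conflict.
I10 contains reduce item [Y → Y Y .] and shift items [Y → . b], [Y → . d], [Y → . x (] — shift-reduce conflict.
I12 contains reduce item [X → b Y x .] and shift item [Y → x . (] — shift-reduce conflict.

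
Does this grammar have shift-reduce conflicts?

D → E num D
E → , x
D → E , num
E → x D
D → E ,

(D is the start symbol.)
A shift-reduce conflict occurs when an LR(0) state has both:
  - a complete (reduce) item [A → α .] (dot at the end), and
  - a shift item [B → β . c γ] (dot before a terminal).

Augment with D' → D and build the canonical LR(0) collection (I0 = CLOSURE({[D' → . D]}), then GOTO on every symbol after a dot until no new states appear). It has 11 states:
  I0: { [D → . E , num], [D → . E ,], [D → . E num D], [D' → . D], [E → . , x], [E → . x D] }  — shift
  I1: { [E → , . x] }  — shift
  I2: { [D' → D .] }  — accept
  I3: { [D → E . , num], [D → E . ,], [D → E . num D] }  — shift
  I4: { [D → . E , num], [D → . E ,], [D → . E num D], [E → . , x], [E → . x D], [E → x . D] }  — shift
  I5: { [E → x D .] }  — reduce
  I6: { [D → E , . num], [D → E , .] }  — shift, reduce
  I7: { [D → . E , num], [D → . E ,], [D → . E num D], [D → E num . D], [E → . , x], [E → . x D] }  — shift
  I8: { [D → E num D .] }  — reduce
  I9: { [D → E , num .] }  — reduce
  I10: { [E → , x .] }  — reduce

I6 contains reduce item [D → E , .] and shift item [D → E , . num] — shift-reduce conflict.

Answer: Yes — I6: [D → E , .] vs [D → E , . num]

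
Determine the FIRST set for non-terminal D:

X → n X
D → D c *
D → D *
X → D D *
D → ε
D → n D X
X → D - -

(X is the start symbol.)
To compute FIRST(D), examine every production with D on the left-hand side, reading each right-hand side left to right until a non-nullable symbol is reached.

From D → D c *:
  - D is the symbol being defined: contributes nothing new
    D is nullable, so continue to the next symbol
  - c is a terminal: add 'c' and stop
From D → D *:
  - D is the symbol being defined: contributes nothing new
    D is nullable, so continue to the next symbol
  - '*' is a terminal: add '*' and stop
From D → ε:
  - ε-production, so ε ∈ FIRST(D)
From D → n D X:
  - n is a terminal: add 'n' and stop

Collecting: FIRST(D) = { '*', 'c', 'n', ε }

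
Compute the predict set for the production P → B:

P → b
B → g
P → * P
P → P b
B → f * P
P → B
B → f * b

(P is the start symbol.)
PREDICT(P → B) = (FIRST(RHS) \ {ε}) ∪ (FOLLOW(P) if ε ∈ FIRST(RHS), i.e. RHS ⇒* ε)
FIRST(B) = { 'f', 'g' }
FIRST(B) = { 'f', 'g' }
ε ∉ FIRST(B), so FOLLOW(P) is not added.
PREDICT(P → B) = { 'f', 'g' }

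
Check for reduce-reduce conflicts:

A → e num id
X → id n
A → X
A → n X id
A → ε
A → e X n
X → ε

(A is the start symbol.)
Yes — I0: [A → .] vs [X → .]

A reduce-reduce conflict occurs when an LR(0) state has two complete items [A → α .] and [B → β .] — both call for a reduction, and with no lookahead the parser cannot choose between them.

Augment with A' → A and build the canonical LR(0) collection (I0 = CLOSURE({[A' → . A]}), then GOTO on every symbol after a dot until no new states appear). It has 13 states:
  I0: { [A → . X], [A → . e X n], [A → . e num id], [A → . n X id], [A → .], [A' → . A], [X → . id n], [X → .] }  — shift, 2 reduces
  I1: { [A' → A .] }  — accept
  I2: { [A → X .] }  — reduce
  I3: { [A → e . X n], [A → e . num id], [X → . id n], [X → .] }  — shift, reduce
  I4: { [X → id . n] }  — shift
  I5: { [A → n . X id], [X → . id n], [X → .] }  — shift, reduce
  I6: { [A → n X . id] }  — shift
  I7: { [A → n X id .] }  — reduce
  I8: { [X → id n .] }  — reduce
  I9: { [A → e X . n] }  — shift
  I10: { [A → e num . id] }  — shift
  I11: { [A → e num id .] }  — reduce
  I12: { [A → e X n .] }  — reduce

I0 contains complete items [A → .], [X → .] — reduce-reduce conflict.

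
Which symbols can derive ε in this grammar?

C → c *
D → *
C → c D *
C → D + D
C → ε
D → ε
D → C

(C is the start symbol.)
{ 'C', 'D' }

A non-terminal is nullable if it can derive ε (the empty string): either it has an ε-production, or it has a production whose right-hand side consists entirely of nullable non-terminals.

ε-productions: C → ε, D → ε
So C, D are immediately nullable.
Every non-terminal is now nullable.
Nullable = { 'C', 'D' }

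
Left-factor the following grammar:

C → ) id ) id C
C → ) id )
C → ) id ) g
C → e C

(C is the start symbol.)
Left-factoring transforms A → αβ₁ | αβ₂ into A → αA' and A' → β₁ | β₂
(α is the longest common prefix among the alternatives). Repeat until
no nonterminal has two alternatives with a common prefix.

Round 1: C has alternatives sharing prefix ') id )'. Introduce C': C → ) id ) C'
  Add: C' → id C
  Add: C' → ε
  Add: C' → g

No remaining common prefixes — done.

Resulting grammar:
C → ) id ) C'
C' → id C
C' → ε
C' → g
C → e C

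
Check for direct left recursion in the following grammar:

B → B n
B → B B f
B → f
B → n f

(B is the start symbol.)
B → B n: LEFT RECURSIVE (starts with B)
B → B B f: LEFT RECURSIVE (starts with B)
B → f: starts with f
B → n f: starts with n

The grammar has direct left recursion on: B.

Answer: Yes, B is left-recursive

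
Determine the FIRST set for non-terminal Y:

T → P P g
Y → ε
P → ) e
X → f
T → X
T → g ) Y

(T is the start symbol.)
To compute FIRST(Y), examine every production with Y on the left-hand side, reading each right-hand side left to right until a non-nullable symbol is reached.

From Y → ε:
  - ε-production, so ε ∈ FIRST(Y)

Collecting: FIRST(Y) = { ε }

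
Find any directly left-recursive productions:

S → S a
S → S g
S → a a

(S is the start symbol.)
Yes, S is left-recursive

S → S a: LEFT RECURSIVE (starts with S)
S → S g: LEFT RECURSIVE (starts with S)
S → a a: starts with a

The grammar has direct left recursion on: S.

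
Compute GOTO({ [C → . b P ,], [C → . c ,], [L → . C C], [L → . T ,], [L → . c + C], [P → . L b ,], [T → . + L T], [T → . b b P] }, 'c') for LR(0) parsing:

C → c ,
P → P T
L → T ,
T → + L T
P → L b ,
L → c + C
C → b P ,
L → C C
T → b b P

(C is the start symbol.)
GOTO(I, 'c') = CLOSURE({ [A → αX.β] : [A → α.Xβ] ∈ I, X = 'c' })

Items with dot before 'c', with the dot advanced:
  [C → . c ,] → [C → c . ,]
  [L → . c + C] → [L → c . + C]
Closure adds nothing (no advanced item has the dot before a non-terminal).

GOTO = { [C → c . ,], [L → c . + C] }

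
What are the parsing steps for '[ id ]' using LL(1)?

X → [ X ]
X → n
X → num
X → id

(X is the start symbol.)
LL(1) parsing maintains a stack (initially the start symbol over $) and the input. At each step: if the stack top is a terminal, match it against the current input token; if it is a non-terminal N, replace it with the RHS of M[N, lookahead] (the unique production whose predict set contains the lookahead).

Stack is shown with the top on the left.

Stack    Input     Action
-------------------------
X $      [ id ] $  output X → [ X ]
[ X ] $  [ id ] $  match '['
X ] $    id ] $    output X → id
id ] $   id ] $    match 'id'
] $      ] $       match ']'
$        $         accept

The string is accepted.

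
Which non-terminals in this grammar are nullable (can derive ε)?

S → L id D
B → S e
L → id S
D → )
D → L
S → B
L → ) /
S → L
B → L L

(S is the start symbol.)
None

A non-terminal is nullable if it can derive ε (the empty string): either it has an ε-production, or it has a production whose right-hand side consists entirely of nullable non-terminals.

There are no ε-productions, so no non-terminal can derive ε.
No non-terminals are nullable.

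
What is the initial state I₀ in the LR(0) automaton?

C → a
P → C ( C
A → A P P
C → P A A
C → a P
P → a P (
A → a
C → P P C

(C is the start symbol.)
First, augment the grammar with C' → C
I₀ = CLOSURE({ [C' → . C] }):
  [C' → . C] has the dot before C: add [C → . a], [C → . P A A], [C → . a P], [C → . P P C]
  [C → . P A A] has the dot before P: add [P → . C ( C], [P → . a P (]
No further items can be added.

I₀ = { [C → . P A A], [C → . P P C], [C → . a P], [C → . a], [C' → . C], [P → . C ( C], [P → . a P (] }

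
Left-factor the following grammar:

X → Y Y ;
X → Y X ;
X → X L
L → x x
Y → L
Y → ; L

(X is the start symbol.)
X → Y X'
X' → Y ;
X' → X ;
X → X L
L → x x
Y → L
Y → ; L

Left-factoring transforms A → αβ₁ | αβ₂ into A → αA' and A' → β₁ | β₂
(α is the longest common prefix among the alternatives). Repeat until
no nonterminal has two alternatives with a common prefix.

Round 1: X has alternatives sharing prefix 'Y'. Introduce X': X → Y X'
  Add: X' → Y ;
  Add: X' → X ;

No remaining common prefixes — done.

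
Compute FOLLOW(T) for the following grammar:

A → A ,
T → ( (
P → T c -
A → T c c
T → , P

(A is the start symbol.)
In P → T c -: T is followed by c '-', add FIRST(c '-') \ {ε} = { 'c' }
In A → T c c: T is followed by c c, add FIRST(c c) \ {ε} = { 'c' }

Taking the union: FOLLOW(T) = { 'c' }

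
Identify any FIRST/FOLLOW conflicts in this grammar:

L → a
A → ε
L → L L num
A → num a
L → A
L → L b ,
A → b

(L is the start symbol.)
A FIRST/FOLLOW conflict occurs when a non-terminal N has a nullable alternative N → β (β ⇒* ε) and another alternative N → α with FIRST(α) ∩ FOLLOW(N) ≠ ∅: on such a lookahead the parser cannot decide between expanding α and letting N vanish via β.

Nullable non-terminals: A, L.
FIRST sets used below: FIRST(L) = { 'a', 'b', 'num', ε }, FIRST(A) = { 'b', 'num', ε }

A: nullable alternative(s) A → ε; FOLLOW(A) = { $, 'a', 'b', 'num' }
  A → ε: FIRST \ {ε} = { } — this is the only nullable alternative, skip
  A → num a: FIRST \ {ε} = { 'num' } — overlaps FOLLOW(A) on { 'num' }: CONFLICT
  A → b: FIRST \ {ε} = { 'b' } — overlaps FOLLOW(A) on { 'b' }: CONFLICT

L: nullable alternative(s) L → A; FOLLOW(L) = { $, 'a', 'b', 'num' }
  L → a: FIRST \ {ε} = { 'a' } — overlaps FOLLOW(L) on { 'a' }: CONFLICT
  L → L L num: FIRST \ {ε} = { 'a', 'b', 'num' } — overlaps FOLLOW(L) on { 'a', 'b', 'num' }: CONFLICT
  L → A: FIRST \ {ε} = { 'b', 'num' } — this is the only nullable alternative, skip
  L → L b ,: FIRST \ {ε} = { 'a', 'b', 'num' } — overlaps FOLLOW(L) on { 'a', 'b', 'num' }: CONFLICT

So the grammar has 5 FIRST/FOLLOW conflicts (marked CONFLICT above).

Answer: Yes. L → a with FOLLOW(L) on { 'a' }; L → L L num with FOLLOW(L) on { 'a', 'b', 'num' }; L → L b ',' with FOLLOW(L) on { 'a', 'b', 'num' }; A → num a with FOLLOW(A) on { 'num' }; A → b with FOLLOW(A) on { 'b' }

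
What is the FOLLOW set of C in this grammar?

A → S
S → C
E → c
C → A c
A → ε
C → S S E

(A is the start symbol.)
{ $, 'c' }

To compute FOLLOW(C), find every occurrence of C on a right-hand side N → α C β: add FIRST(β) \ {ε}, and if β is empty or nullable also add FOLLOW(N). Iterate to a fixed point.

In S → C: C is at the end, add FOLLOW(S)

The FOLLOW sets referred to above (computed the same way, to a fixed point):
  FOLLOW(S) = { $, 'c' }

Taking the union: FOLLOW(C) = { $, 'c' }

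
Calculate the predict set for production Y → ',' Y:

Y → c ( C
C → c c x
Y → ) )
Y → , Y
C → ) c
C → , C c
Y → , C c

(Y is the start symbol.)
{ ',' }

PREDICT(Y → ',' Y) = (FIRST(RHS) \ {ε}) ∪ (FOLLOW(Y) if ε ∈ FIRST(RHS), i.e. RHS ⇒* ε)
FIRST(',' Y) = { ',' }
ε ∉ FIRST(',' Y), so FOLLOW(Y) is not added.
PREDICT(Y → ',' Y) = { ',' }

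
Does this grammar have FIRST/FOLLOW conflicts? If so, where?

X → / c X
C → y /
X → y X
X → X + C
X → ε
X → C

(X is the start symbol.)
A FIRST/FOLLOW conflict occurs when a non-terminal N has a nullable alternative N → β (β ⇒* ε) and another alternative N → α with FIRST(α) ∩ FOLLOW(N) ≠ ∅: on such a lookahead the parser cannot decide between expanding α and letting N vanish via β.

Nullable non-terminals: X.
FIRST sets used below: FIRST(X) = { '+', '/', 'y', ε }, FIRST(C) = { 'y' }

X: nullable alternative(s) X → ε; FOLLOW(X) = { $, '+' }
  X → / c X: FIRST \ {ε} = { '/' } — disjoint from FOLLOW(X)
  X → y X: FIRST \ {ε} = { 'y' } — disjoint from FOLLOW(X)
  X → X + C: FIRST \ {ε} = { '+', '/', 'y' } — overlaps FOLLOW(X) on { '+' }: CONFLICT
  X → ε: FIRST \ {ε} = { } — this is the only nullable alternative, skip
  X → C: FIRST \ {ε} = { 'y' } — disjoint from FOLLOW(X)

C has no nullable alternative, so no FIRST/FOLLOW check is needed there.

So the grammar has 1 FIRST/FOLLOW conflict (marked CONFLICT above).

Answer: Yes. X → X '+' C with FOLLOW(X) on { '+' }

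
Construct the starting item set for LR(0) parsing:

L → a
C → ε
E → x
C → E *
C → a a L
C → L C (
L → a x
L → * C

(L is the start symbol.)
{ [L → . * C], [L → . a x], [L → . a], [L' → . L] }

First, augment the grammar with L' → L
I₀ = CLOSURE({ [L' → . L] }):
  [L' → . L] has the dot before L: add [L → . a], [L → . a x], [L → . * C]
No further items can be added.

I₀ = { [L → . * C], [L → . a x], [L → . a], [L' → . L] }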